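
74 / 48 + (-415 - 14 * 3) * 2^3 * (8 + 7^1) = -1316123 / 24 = -54838.46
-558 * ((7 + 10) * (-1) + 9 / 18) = 9207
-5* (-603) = 3015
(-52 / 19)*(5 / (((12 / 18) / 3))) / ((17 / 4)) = -4680 / 323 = -14.49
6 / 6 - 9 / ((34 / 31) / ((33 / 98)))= -1.76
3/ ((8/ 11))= 33/ 8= 4.12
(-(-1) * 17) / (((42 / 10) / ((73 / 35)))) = 1241 / 147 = 8.44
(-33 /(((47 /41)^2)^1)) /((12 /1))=-18491 /8836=-2.09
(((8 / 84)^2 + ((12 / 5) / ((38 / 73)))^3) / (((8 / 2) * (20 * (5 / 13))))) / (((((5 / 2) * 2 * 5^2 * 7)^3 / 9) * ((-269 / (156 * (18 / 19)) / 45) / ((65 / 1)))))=-9892531625165046 / 143845717197998046875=-0.00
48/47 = 1.02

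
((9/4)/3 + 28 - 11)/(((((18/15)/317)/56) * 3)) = 787745/9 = 87527.22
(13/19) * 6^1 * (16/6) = 208/19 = 10.95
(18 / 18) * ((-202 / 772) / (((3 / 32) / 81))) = -43632 / 193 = -226.07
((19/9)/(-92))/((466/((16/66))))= -19/1591623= -0.00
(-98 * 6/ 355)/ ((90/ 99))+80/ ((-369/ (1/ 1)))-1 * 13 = -9850021/ 654975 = -15.04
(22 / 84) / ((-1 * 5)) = -11 / 210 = -0.05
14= 14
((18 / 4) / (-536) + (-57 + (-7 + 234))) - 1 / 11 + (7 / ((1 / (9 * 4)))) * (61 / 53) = 287450481 / 624976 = 459.94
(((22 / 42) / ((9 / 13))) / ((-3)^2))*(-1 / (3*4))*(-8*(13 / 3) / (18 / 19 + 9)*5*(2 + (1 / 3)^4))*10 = 575732300 / 234365481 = 2.46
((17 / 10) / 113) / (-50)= -0.00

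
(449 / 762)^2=201601 / 580644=0.35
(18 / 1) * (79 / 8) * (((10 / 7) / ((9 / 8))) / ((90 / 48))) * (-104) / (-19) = 262912 / 399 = 658.93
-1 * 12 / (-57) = 0.21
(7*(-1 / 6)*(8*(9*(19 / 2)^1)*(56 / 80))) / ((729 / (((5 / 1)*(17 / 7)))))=-2261 / 243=-9.30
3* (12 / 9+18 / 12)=17 / 2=8.50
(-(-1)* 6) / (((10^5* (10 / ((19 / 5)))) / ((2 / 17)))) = 57 / 21250000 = 0.00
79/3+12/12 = 27.33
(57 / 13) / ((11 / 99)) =513 / 13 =39.46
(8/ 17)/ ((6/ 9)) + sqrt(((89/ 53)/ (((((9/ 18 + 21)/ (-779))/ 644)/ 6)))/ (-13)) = 12/ 17 + 4*sqrt(992115586371)/ 29627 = 135.18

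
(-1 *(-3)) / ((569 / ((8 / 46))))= 12 / 13087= 0.00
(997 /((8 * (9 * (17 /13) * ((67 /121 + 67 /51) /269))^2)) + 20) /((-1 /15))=-893495108580665 /3187261824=-280333.14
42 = 42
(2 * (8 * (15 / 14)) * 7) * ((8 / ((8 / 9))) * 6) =6480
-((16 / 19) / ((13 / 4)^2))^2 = -65536 / 10310521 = -0.01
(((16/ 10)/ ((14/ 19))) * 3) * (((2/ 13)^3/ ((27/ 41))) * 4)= 99712/ 692055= 0.14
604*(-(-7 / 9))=4228 / 9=469.78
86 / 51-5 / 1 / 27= 689 / 459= 1.50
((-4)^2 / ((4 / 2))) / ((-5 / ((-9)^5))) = 472392 / 5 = 94478.40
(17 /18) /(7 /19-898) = -0.00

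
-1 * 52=-52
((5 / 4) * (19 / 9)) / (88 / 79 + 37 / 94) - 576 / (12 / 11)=-21208909 / 40302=-526.25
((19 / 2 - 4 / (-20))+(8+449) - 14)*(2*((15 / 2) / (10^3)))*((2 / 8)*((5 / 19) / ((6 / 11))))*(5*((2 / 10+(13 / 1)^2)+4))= 21562101 / 30400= 709.28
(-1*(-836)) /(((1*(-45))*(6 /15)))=-46.44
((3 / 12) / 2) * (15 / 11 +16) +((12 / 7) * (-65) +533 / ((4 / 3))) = 178943 / 616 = 290.49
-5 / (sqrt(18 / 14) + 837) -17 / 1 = -9266317 / 544886 + 5 * sqrt(7) / 1634658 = -17.01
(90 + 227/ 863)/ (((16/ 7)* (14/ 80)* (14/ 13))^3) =21392463625/ 18944576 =1129.21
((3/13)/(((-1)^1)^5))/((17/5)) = -15/221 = -0.07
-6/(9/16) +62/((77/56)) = 34.42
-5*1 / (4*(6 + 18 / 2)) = -1 / 12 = -0.08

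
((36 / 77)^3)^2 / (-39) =-725594112 / 2709490941157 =-0.00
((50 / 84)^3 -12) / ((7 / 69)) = -20088913 / 172872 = -116.21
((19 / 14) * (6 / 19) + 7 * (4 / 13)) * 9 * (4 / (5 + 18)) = 8460 / 2093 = 4.04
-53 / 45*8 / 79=-424 / 3555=-0.12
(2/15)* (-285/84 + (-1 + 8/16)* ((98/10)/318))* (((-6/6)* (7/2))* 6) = 37934/3975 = 9.54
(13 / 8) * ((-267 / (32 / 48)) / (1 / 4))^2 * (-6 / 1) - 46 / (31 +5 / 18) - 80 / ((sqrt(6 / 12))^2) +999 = -14087161628 / 563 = -25021601.47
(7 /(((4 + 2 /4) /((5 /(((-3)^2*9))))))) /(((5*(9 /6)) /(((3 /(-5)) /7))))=-4 /3645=-0.00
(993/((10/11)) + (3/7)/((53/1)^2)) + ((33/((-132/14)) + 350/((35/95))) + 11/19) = 3809529568/1867985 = 2039.38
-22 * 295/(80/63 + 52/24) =-817740/433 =-1888.55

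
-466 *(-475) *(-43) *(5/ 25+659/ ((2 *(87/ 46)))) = -1660122964.60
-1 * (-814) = 814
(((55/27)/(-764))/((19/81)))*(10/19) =-825/137902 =-0.01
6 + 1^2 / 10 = 61 / 10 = 6.10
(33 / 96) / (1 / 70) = 385 / 16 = 24.06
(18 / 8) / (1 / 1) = 9 / 4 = 2.25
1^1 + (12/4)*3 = 10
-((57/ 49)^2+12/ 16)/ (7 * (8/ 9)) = -181791/ 537824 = -0.34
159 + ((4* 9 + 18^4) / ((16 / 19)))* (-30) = -7481787 / 2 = -3740893.50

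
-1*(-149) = 149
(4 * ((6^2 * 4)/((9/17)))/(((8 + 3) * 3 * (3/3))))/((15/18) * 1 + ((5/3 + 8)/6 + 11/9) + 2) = 64/11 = 5.82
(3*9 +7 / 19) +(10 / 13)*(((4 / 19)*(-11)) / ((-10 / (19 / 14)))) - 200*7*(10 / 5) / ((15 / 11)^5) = -29737162298 / 52518375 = -566.22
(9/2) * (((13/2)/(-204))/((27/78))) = -0.41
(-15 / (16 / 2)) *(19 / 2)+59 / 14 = -1523 / 112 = -13.60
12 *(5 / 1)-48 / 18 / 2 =176 / 3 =58.67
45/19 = 2.37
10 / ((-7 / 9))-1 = -97 / 7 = -13.86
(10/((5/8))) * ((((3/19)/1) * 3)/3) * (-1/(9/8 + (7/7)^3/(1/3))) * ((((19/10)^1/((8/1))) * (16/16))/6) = -4/165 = -0.02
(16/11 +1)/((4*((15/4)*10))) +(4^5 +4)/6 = 282727/1650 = 171.35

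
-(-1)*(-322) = -322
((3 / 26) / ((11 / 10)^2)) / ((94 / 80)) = 6000 / 73931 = 0.08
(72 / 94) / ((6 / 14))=84 / 47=1.79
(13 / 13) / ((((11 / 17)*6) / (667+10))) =11509 / 66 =174.38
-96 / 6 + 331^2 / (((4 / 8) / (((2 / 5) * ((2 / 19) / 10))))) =430644 / 475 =906.62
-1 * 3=-3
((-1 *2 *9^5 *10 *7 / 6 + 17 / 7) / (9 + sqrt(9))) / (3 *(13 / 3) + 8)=-9644653 / 1764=-5467.49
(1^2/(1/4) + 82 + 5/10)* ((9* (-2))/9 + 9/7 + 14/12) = 39.13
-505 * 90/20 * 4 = -9090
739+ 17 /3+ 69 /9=2257 /3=752.33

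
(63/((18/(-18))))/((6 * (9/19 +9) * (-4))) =133/480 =0.28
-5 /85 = -1 /17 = -0.06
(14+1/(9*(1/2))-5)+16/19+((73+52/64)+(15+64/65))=17759359/177840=99.86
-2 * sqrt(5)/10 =-sqrt(5)/5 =-0.45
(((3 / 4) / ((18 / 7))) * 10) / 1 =35 / 12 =2.92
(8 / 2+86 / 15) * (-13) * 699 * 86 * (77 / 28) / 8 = -104588341 / 40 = -2614708.52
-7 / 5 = -1.40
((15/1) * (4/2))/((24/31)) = 38.75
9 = 9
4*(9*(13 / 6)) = 78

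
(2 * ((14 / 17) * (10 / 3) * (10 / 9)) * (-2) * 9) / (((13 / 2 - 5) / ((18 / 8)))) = -2800 / 17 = -164.71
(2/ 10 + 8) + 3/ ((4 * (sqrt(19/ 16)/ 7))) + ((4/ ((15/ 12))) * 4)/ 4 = 21 * sqrt(19)/ 19 + 57/ 5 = 16.22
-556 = -556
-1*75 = -75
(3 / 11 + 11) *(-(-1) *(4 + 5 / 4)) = 651 / 11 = 59.18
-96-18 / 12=-195 / 2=-97.50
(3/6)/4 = 1/8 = 0.12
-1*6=-6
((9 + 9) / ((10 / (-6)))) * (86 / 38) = -2322 / 95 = -24.44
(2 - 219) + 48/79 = -17095/79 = -216.39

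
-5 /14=-0.36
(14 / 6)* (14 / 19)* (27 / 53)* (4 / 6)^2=0.39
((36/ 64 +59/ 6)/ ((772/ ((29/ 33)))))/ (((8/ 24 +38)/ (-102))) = -246007/ 7812640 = -0.03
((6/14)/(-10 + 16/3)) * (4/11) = -18/539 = -0.03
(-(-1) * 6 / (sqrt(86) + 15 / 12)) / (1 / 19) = -2280 / 1351 + 1824 * sqrt(86) / 1351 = 10.83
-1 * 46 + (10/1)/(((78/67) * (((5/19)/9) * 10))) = -16.62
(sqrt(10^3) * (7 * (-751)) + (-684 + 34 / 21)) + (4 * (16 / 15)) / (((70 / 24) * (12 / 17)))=-52570 * sqrt(10) - 119054 / 175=-166921.25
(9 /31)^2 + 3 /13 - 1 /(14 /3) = 17625 /174902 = 0.10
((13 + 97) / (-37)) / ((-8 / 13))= 715 / 148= 4.83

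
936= 936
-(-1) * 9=9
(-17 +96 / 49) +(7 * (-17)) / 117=-92060 / 5733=-16.06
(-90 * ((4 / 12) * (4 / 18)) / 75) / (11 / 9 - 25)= 2 / 535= 0.00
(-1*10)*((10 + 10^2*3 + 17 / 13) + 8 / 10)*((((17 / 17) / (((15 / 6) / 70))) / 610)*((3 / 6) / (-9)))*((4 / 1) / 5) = 6.37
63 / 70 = 9 / 10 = 0.90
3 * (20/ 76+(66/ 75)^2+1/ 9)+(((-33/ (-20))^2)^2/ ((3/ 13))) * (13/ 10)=4122268171/ 91200000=45.20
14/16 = 7/8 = 0.88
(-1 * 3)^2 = 9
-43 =-43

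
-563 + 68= -495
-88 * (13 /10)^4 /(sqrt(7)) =-314171 * sqrt(7) /8750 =-95.00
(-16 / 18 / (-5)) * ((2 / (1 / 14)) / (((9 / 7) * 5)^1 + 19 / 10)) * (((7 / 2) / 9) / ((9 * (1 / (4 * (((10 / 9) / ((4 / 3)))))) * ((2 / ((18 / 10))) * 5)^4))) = 4116 / 45546875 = 0.00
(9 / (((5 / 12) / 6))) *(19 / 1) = 12312 / 5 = 2462.40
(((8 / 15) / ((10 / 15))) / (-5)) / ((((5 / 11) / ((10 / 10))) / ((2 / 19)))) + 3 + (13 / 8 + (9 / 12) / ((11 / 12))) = 1129881 / 209000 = 5.41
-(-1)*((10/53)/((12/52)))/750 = 13/11925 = 0.00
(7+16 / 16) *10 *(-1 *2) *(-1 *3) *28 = 13440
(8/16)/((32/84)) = 21/16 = 1.31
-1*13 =-13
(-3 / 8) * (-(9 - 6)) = 9 / 8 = 1.12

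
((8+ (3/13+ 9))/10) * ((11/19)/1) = 1232/1235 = 1.00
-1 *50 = -50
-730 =-730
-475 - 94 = -569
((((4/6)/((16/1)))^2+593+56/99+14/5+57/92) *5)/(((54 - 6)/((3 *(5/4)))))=2174942885/9326592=233.20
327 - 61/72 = 23483/72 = 326.15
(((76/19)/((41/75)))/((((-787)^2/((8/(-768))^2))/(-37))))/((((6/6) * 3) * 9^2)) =-925/4739153930496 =-0.00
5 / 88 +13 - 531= -45579 / 88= -517.94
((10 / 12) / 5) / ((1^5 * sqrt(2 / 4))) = sqrt(2) / 6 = 0.24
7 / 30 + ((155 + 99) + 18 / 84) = 26717 / 105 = 254.45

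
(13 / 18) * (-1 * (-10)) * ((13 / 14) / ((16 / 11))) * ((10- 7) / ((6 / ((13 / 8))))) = 120835 / 32256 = 3.75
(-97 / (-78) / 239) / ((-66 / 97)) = -9409 / 1230372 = -0.01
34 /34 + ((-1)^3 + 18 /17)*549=566 /17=33.29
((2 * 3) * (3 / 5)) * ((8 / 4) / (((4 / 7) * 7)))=9 / 5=1.80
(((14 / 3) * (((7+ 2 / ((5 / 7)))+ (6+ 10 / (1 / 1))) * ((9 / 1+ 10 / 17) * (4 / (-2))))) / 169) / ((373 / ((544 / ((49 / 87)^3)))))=-590777283456 / 5297314295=-111.52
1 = 1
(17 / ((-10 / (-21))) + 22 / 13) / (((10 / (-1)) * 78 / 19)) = -92359 / 101400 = -0.91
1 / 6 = 0.17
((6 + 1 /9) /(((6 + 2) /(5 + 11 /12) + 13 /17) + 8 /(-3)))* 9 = -18105 /181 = -100.03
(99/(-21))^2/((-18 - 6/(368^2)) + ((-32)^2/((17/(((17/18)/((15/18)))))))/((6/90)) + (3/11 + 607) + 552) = 811122048/79025454767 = 0.01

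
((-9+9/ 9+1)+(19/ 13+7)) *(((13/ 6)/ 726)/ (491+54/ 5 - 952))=-95/ 9805356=-0.00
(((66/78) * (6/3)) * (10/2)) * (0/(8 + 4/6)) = 0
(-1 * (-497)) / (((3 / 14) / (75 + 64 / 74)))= 19531106 / 111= 175955.91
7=7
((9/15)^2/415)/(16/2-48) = -9/415000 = -0.00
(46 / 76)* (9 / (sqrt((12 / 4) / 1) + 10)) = 0.46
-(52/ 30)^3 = -17576/ 3375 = -5.21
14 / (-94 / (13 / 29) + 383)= 182 / 2253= 0.08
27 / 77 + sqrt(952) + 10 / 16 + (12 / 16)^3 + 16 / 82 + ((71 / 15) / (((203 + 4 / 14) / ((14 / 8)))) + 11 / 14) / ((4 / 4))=1490417369 / 616102080 + 2 * sqrt(238)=33.27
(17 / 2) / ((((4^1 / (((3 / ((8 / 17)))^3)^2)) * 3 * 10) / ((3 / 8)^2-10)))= -62918459747109 / 1342177280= -46877.91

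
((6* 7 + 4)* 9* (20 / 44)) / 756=115 / 462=0.25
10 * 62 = 620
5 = 5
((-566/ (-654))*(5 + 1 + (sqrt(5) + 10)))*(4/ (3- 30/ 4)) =-36224/ 2943- 2264*sqrt(5)/ 2943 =-14.03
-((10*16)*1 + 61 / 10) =-1661 / 10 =-166.10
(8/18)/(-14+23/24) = -32/939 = -0.03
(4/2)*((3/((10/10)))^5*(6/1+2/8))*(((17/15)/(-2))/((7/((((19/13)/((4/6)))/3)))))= -130815/728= -179.69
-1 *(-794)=794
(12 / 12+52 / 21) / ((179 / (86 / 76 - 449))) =-8.70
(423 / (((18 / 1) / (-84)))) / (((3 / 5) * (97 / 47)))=-154630 / 97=-1594.12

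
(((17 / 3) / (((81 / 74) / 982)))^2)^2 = 2328994782347392661053696 / 3486784401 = 667949180247406.03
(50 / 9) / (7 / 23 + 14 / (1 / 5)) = 1150 / 14553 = 0.08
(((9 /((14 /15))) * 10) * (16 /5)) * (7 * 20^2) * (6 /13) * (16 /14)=41472000 /91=455736.26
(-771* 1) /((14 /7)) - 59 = -889 /2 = -444.50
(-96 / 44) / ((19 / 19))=-24 / 11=-2.18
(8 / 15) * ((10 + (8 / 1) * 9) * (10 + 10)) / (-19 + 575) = 656 / 417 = 1.57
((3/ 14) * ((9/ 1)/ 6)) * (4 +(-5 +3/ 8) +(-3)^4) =5787/ 224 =25.83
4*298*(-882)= -1051344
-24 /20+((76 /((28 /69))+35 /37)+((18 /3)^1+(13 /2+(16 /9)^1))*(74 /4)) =21033571 /46620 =451.17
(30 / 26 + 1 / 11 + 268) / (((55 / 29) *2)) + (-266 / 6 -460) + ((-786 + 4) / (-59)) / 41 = -433.03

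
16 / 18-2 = -10 / 9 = -1.11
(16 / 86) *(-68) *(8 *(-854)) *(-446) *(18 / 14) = -49563005.02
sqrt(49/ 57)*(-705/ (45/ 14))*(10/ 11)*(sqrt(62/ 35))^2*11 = -81592*sqrt(57)/ 171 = -3602.37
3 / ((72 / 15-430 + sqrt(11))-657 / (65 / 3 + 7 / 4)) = -2684221590 / 405525640001-5922075 * sqrt(11) / 405525640001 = -0.01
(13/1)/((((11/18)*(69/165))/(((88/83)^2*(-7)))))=-63423360/158447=-400.28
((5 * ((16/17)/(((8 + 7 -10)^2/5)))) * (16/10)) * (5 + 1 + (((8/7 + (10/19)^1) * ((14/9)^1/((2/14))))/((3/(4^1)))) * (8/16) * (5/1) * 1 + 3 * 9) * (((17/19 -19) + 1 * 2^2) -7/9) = -1042627456/497097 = -2097.43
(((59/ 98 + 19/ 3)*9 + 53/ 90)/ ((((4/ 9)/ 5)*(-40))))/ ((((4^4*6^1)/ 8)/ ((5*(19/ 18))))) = -0.49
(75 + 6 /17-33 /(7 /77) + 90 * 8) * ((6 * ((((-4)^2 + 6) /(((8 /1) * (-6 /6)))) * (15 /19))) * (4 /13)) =-7276500 /4199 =-1732.91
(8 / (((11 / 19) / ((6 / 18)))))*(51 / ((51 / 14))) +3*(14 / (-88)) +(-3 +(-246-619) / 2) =-371.49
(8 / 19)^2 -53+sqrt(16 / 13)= -19069 / 361+4 * sqrt(13) / 13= -51.71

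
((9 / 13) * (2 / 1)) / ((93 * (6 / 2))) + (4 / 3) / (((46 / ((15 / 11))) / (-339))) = -1365664 / 101959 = -13.39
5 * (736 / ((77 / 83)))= 305440 / 77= 3966.75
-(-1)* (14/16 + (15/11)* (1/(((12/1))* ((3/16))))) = 1.48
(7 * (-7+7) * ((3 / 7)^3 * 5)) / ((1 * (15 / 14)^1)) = 0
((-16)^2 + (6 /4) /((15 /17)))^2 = 6640929 /100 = 66409.29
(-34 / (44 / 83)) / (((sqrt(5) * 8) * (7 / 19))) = -26809 * sqrt(5) / 6160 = -9.73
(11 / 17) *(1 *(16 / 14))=88 / 119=0.74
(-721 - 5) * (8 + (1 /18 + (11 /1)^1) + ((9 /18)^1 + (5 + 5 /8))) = -219373 /12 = -18281.08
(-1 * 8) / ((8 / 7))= -7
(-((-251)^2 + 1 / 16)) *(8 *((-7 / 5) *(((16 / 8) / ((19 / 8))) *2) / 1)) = 112897904 / 95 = 1188398.99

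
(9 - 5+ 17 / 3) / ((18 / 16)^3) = 14848 / 2187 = 6.79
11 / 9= 1.22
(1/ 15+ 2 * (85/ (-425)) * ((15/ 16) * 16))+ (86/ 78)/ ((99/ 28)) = -108523/ 19305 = -5.62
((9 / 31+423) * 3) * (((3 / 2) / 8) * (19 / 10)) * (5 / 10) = 1121931 / 4960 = 226.20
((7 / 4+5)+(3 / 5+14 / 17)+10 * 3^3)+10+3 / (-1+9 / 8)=106139 / 340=312.17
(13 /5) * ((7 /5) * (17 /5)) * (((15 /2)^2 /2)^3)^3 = 18290389907318115234375 /134217728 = 136274024153635.76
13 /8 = 1.62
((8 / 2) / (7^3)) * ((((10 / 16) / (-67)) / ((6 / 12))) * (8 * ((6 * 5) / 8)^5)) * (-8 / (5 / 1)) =759375 / 367696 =2.07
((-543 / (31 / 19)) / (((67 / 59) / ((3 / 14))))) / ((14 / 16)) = -7304436 / 101773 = -71.77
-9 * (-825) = 7425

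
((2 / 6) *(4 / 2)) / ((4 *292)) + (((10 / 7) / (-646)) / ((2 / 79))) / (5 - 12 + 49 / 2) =-122581 / 27728904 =-0.00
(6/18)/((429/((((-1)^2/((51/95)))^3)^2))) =735091890625/22646422399887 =0.03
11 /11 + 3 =4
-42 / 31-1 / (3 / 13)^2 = -5617 / 279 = -20.13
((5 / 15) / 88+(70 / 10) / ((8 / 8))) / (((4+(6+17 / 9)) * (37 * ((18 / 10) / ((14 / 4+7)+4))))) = 268105 / 2090352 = 0.13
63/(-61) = -63/61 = -1.03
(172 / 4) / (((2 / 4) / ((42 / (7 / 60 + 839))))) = 216720 / 50347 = 4.30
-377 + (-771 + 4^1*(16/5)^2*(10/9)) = -49612/45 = -1102.49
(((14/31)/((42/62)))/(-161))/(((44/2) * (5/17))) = -17/26565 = -0.00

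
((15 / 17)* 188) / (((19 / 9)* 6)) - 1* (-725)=238405 / 323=738.10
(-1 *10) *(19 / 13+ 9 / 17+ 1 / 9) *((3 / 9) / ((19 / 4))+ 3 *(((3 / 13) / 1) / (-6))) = 1400635 / 1473849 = 0.95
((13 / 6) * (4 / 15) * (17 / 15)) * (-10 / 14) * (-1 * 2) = 884 / 945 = 0.94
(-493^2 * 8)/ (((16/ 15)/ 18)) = -32811615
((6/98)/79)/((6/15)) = 15/7742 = 0.00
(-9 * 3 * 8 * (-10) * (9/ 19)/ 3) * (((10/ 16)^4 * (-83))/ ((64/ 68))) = -4589.32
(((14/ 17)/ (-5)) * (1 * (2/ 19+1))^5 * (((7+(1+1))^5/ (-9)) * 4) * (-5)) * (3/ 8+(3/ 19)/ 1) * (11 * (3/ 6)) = -167125321404657/ 1599559954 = -104482.06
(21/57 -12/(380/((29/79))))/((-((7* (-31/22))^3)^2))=-303631382912/783626473847597345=-0.00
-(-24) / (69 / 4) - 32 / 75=1664 / 1725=0.96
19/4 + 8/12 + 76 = 977/12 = 81.42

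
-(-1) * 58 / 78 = 29 / 39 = 0.74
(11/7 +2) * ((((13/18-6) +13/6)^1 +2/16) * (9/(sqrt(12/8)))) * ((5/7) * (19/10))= -102125 * sqrt(6)/2352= -106.36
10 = 10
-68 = -68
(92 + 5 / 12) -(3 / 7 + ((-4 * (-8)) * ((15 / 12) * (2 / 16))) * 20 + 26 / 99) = -22937 / 2772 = -8.27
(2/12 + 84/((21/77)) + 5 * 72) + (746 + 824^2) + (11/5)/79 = 1612524761/2370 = 680390.19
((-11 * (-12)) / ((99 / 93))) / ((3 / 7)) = 868 / 3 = 289.33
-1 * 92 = -92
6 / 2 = 3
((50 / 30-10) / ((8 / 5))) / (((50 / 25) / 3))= -125 / 16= -7.81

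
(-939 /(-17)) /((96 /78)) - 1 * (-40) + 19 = 28255 /272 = 103.88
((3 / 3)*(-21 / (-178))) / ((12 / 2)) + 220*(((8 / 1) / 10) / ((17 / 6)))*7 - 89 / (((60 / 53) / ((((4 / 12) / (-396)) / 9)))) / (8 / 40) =84420615817 / 194123952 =434.88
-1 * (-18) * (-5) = -90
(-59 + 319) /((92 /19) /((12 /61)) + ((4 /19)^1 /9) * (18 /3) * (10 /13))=192660 /18319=10.52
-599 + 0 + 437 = -162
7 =7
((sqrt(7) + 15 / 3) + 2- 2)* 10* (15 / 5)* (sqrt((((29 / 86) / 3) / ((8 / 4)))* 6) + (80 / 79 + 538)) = 15* (79* sqrt(2494) + 3662052)* (sqrt(7) + 5) / 3397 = 123767.90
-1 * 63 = -63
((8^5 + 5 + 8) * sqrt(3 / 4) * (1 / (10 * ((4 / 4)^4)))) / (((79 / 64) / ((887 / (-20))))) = -116306988 * sqrt(3) / 1975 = -101999.80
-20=-20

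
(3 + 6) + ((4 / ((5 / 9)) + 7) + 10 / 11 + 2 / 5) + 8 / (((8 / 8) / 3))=2668 / 55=48.51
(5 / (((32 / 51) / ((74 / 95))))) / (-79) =-1887 / 24016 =-0.08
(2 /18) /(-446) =-1 /4014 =-0.00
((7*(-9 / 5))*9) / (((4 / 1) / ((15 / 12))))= -567 / 16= -35.44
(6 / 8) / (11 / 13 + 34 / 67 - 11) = -2613 / 33608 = -0.08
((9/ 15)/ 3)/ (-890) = -1/ 4450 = -0.00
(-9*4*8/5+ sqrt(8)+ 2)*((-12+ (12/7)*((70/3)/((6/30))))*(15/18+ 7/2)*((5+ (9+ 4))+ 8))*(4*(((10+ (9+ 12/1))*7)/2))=-7666710688/15+ 55156192*sqrt(2)/3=-485113167.61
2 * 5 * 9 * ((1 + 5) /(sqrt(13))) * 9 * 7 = 34020 * sqrt(13) /13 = 9435.45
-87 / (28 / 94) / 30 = -1363 / 140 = -9.74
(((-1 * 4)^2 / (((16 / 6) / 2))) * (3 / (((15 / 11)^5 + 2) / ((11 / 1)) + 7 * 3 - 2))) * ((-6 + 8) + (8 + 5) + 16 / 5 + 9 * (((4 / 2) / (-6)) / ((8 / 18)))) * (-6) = -126.12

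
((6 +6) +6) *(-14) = -252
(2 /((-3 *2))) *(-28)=28 /3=9.33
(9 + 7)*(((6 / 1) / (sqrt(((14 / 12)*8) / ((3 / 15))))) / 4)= 12*sqrt(105) / 35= 3.51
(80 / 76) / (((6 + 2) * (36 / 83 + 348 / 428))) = 44405 / 420774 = 0.11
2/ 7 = 0.29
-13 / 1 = -13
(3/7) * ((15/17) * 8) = 360/119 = 3.03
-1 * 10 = -10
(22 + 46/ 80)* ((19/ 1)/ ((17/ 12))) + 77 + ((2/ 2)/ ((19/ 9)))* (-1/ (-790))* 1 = 48453107/ 127585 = 379.77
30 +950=980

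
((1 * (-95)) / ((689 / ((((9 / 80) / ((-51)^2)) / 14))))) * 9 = -171 / 44603104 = -0.00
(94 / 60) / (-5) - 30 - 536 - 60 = -93947 / 150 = -626.31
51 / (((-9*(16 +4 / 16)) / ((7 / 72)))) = -119 / 3510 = -0.03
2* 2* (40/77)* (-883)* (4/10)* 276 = -15597312/77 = -202562.49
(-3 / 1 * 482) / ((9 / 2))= -964 / 3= -321.33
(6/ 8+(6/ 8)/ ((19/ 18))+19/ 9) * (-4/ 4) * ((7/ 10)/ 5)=-17101/ 34200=-0.50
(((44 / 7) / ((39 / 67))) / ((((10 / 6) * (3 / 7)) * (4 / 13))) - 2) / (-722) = -707 / 10830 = -0.07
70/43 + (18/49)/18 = 3473/2107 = 1.65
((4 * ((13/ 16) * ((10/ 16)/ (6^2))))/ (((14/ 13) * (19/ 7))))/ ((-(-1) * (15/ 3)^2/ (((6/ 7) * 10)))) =0.01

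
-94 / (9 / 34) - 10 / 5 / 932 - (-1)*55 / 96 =-23791075 / 67104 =-354.54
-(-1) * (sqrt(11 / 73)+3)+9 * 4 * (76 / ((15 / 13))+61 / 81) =2401.70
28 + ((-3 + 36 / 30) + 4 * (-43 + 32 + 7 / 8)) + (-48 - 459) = -5213 / 10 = -521.30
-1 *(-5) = 5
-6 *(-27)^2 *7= -30618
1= 1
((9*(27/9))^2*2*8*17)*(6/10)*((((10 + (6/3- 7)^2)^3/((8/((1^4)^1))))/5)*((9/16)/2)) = 573857865/16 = 35866116.56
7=7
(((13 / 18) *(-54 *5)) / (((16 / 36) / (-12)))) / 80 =1053 / 16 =65.81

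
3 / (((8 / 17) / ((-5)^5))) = -159375 / 8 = -19921.88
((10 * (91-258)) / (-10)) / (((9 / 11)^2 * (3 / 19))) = 383933 / 243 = 1579.97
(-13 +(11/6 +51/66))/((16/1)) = -0.65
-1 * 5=-5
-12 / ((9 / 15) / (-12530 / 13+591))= 96940 / 13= 7456.92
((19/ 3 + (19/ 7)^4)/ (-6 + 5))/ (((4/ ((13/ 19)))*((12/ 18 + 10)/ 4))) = -149357/ 38416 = -3.89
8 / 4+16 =18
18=18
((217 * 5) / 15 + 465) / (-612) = -403 / 459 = -0.88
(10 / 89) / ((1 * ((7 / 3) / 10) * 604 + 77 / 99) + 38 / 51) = 7650 / 9699131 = 0.00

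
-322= -322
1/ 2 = 0.50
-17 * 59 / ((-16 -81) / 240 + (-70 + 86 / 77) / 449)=8322412560 / 4626541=1798.84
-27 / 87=-9 / 29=-0.31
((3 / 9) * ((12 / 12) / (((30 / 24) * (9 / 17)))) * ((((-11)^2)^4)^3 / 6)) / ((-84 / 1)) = -167445455488729388610101297 / 17010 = -9843942121618423786602.08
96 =96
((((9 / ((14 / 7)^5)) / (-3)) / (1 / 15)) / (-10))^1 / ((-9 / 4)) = -1 / 16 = -0.06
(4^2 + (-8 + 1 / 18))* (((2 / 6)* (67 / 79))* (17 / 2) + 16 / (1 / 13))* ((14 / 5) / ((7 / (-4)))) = -5784398 / 2133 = -2711.86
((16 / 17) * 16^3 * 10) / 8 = 81920 / 17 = 4818.82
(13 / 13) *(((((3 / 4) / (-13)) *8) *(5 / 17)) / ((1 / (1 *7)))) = -0.95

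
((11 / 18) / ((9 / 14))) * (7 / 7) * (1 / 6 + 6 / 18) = 77 / 162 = 0.48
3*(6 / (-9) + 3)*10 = 70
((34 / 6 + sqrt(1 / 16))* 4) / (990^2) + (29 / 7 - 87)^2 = 989116923479 / 144074700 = 6865.31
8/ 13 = 0.62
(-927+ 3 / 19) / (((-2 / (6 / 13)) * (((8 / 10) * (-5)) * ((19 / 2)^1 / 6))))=-158490 / 4693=-33.77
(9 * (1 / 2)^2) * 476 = 1071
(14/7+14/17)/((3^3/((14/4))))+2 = 362/153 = 2.37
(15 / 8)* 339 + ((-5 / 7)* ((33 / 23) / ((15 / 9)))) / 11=818613 / 1288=635.57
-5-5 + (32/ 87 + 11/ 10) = -7423/ 870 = -8.53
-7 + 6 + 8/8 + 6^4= 1296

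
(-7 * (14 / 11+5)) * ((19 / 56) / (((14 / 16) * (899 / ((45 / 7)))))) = -58995 / 484561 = -0.12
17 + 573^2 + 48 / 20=1641742 / 5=328348.40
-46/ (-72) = 23/ 36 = 0.64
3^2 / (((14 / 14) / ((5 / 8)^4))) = 5625 / 4096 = 1.37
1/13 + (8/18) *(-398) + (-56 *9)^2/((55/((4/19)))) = 97261573/122265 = 795.50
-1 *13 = -13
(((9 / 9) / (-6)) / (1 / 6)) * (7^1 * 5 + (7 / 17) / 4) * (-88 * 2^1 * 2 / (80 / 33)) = 866481 / 170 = 5096.95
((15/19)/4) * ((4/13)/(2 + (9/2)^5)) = 480/14600911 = 0.00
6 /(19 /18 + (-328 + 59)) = -108 /4823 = -0.02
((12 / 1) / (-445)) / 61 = -12 / 27145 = -0.00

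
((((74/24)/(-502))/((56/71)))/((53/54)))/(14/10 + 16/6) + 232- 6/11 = 462788099737/1999494112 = 231.45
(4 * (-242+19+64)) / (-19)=636 / 19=33.47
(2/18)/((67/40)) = 40/603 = 0.07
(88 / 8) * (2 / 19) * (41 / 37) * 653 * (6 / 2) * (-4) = -7068072 / 703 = -10054.16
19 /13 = 1.46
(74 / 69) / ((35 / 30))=148 / 161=0.92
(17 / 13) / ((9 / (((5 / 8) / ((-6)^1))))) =-85 / 5616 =-0.02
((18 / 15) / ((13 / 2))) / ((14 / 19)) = 114 / 455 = 0.25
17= 17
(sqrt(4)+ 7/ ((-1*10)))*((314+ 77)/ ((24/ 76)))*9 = 289731/ 20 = 14486.55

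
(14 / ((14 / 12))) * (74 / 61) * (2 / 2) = 888 / 61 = 14.56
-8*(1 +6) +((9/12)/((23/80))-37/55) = -68391/1265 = -54.06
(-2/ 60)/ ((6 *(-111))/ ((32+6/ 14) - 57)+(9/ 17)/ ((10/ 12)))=-731/ 608337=-0.00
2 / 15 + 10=152 / 15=10.13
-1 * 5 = -5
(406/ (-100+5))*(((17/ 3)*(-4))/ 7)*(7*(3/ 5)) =27608/ 475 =58.12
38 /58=19 /29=0.66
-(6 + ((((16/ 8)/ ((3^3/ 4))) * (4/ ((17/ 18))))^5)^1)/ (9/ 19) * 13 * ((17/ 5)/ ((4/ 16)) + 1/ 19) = -3414.19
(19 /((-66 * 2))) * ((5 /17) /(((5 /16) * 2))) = -0.07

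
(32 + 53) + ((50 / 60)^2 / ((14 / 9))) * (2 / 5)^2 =1191 / 14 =85.07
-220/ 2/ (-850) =11/ 85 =0.13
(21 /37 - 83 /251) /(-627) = -200 /529359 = -0.00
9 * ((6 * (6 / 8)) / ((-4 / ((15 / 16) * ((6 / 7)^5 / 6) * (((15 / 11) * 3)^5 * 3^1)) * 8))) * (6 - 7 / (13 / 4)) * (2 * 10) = -24191.80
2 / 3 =0.67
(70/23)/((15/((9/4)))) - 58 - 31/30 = -20209/345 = -58.58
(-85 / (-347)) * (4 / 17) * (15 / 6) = 50 / 347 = 0.14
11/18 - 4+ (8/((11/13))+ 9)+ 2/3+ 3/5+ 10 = 26069/990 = 26.33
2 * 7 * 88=1232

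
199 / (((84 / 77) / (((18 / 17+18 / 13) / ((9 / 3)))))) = 32835 / 221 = 148.57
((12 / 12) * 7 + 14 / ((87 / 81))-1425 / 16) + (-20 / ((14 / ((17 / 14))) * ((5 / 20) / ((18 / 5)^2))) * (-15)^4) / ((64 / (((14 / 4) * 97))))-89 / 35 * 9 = -392193468929 / 16240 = -24149844.15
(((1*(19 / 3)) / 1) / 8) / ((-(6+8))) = -0.06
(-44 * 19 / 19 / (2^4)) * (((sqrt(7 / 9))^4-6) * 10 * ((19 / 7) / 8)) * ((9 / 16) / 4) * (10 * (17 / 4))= 300.85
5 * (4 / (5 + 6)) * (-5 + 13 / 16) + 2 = -247 / 44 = -5.61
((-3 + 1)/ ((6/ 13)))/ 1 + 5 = 2/ 3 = 0.67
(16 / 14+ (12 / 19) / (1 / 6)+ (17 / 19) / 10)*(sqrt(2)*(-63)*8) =-240444*sqrt(2) / 95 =-3579.36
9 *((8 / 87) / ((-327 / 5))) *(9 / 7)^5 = -2361960 / 53126927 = -0.04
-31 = -31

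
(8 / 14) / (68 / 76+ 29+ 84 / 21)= 0.02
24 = 24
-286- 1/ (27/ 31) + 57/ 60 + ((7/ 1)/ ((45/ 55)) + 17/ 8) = -297559/ 1080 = -275.52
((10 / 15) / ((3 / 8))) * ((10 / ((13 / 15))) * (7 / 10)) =560 / 39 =14.36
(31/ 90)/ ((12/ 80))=62/ 27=2.30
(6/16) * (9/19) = 27/152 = 0.18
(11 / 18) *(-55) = -605 / 18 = -33.61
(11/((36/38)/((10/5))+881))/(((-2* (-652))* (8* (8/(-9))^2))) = 0.00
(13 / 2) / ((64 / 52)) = 169 / 32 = 5.28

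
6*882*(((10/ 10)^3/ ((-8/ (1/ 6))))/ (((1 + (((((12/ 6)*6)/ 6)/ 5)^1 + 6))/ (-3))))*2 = 6615/ 74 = 89.39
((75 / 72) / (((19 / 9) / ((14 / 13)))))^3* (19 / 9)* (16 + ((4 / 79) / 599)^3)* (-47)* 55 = -4404105249860139050390625 / 336170028674819843348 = -13100.83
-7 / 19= -0.37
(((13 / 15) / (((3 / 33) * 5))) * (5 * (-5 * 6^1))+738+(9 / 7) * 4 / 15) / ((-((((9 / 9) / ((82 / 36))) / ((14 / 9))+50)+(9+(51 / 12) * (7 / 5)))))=-2596448 / 374433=-6.93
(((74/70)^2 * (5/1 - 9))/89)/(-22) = 2738/1199275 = 0.00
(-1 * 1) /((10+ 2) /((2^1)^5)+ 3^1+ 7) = -8 /83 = -0.10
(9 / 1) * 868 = 7812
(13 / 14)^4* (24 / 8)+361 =13953859 / 38416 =363.23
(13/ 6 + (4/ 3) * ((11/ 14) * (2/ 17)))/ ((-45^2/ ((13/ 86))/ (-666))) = 52429/ 460530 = 0.11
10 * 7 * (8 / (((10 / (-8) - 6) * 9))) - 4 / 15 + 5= -5023 / 1305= -3.85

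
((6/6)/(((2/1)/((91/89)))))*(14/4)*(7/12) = 4459/4272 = 1.04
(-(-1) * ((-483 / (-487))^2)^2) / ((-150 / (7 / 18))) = -14109863061 / 5624913456100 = -0.00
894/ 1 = 894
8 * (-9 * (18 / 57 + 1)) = -1800 / 19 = -94.74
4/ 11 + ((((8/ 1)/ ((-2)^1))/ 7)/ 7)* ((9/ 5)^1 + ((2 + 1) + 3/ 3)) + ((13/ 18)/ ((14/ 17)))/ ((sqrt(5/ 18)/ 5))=8.21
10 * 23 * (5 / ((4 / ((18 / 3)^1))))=1725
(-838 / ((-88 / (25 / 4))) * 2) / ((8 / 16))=10475 / 44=238.07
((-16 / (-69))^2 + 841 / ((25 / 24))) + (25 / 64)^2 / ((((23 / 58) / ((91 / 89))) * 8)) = 140142783734249 / 173559398400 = 807.46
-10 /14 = -0.71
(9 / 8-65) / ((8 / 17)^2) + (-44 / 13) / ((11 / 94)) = -2112339 / 6656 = -317.36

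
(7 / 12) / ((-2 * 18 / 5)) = -35 / 432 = -0.08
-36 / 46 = -18 / 23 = -0.78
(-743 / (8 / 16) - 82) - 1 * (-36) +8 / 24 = -4595 / 3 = -1531.67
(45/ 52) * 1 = 45/ 52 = 0.87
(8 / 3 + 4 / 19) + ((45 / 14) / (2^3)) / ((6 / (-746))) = -300547 / 6384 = -47.08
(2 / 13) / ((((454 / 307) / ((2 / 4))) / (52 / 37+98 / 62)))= 0.16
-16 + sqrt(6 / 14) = -16 + sqrt(21) / 7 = -15.35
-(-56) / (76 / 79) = 1106 / 19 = 58.21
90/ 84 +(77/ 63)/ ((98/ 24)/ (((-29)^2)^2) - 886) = 337955834339/ 315832084806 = 1.07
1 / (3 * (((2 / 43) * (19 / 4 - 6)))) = -86 / 15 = -5.73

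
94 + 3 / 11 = 94.27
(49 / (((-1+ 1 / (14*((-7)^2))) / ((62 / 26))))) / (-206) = 521017 / 917215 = 0.57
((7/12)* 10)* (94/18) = 1645/54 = 30.46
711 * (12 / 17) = 501.88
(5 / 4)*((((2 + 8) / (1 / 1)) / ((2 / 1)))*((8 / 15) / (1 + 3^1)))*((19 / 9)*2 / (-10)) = -19 / 54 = -0.35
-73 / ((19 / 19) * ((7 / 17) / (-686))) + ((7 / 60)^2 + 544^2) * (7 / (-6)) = -4830638743 / 21600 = -223640.68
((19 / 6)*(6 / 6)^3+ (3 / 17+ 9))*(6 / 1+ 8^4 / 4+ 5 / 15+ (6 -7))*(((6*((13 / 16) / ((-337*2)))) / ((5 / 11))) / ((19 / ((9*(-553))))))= 57645506919 / 1088510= 52958.18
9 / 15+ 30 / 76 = 189 / 190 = 0.99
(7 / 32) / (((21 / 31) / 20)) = 155 / 24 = 6.46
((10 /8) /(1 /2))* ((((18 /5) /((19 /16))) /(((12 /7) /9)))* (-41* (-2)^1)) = 61992 /19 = 3262.74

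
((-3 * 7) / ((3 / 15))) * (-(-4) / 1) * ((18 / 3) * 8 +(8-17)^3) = 286020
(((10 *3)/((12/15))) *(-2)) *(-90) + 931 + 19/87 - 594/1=616588/87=7087.22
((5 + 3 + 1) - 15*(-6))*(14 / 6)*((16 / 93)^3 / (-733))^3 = -5291399708672 / 68318324406532796313546747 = -0.00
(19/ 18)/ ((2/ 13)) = 247/ 36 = 6.86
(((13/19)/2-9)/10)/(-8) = 329/3040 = 0.11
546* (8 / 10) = 436.80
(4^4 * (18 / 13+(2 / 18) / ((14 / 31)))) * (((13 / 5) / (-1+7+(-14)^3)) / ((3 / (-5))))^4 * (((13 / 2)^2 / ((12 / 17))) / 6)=16859301251 / 645270575520919068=0.00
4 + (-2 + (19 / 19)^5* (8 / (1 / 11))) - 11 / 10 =88.90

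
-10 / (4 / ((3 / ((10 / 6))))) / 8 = -9 / 16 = -0.56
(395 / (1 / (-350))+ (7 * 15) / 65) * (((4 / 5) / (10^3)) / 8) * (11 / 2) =-19769519 / 260000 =-76.04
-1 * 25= -25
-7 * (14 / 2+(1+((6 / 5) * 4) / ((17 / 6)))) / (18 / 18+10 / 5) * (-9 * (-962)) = -16646448 / 85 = -195840.56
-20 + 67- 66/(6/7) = -30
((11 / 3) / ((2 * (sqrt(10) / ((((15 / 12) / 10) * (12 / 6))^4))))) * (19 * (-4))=-209 * sqrt(10) / 3840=-0.17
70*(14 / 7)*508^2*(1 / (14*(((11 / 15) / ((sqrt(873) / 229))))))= 116128800*sqrt(97) / 2519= 454043.68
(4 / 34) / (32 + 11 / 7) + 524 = 2093394 / 3995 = 524.00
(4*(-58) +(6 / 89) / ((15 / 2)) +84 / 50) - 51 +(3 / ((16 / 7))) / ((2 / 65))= -16992219 / 71200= -238.65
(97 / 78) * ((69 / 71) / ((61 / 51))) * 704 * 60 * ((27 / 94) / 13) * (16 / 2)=7544.23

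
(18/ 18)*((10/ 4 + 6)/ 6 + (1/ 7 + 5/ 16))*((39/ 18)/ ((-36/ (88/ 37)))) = -0.27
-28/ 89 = -0.31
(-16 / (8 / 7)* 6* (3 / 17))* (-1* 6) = 1512 / 17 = 88.94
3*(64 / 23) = 192 / 23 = 8.35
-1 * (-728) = 728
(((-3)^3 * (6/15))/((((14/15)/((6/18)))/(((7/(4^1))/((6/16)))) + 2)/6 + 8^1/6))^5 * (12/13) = -42845606719488/5436541409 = -7881.04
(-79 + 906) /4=827 /4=206.75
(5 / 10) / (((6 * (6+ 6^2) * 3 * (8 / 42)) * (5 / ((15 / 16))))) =1 / 1536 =0.00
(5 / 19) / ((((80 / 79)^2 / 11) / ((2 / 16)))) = 68651 / 194560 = 0.35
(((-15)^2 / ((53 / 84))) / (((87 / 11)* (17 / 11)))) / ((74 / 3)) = 1143450 / 966773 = 1.18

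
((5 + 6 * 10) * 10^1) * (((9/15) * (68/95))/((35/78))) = 413712/665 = 622.12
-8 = -8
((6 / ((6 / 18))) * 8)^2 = 20736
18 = 18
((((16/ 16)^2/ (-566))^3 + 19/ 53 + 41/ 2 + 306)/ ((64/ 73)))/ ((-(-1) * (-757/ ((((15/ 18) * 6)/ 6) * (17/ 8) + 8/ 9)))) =-87822656164911977/ 67044554413203456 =-1.31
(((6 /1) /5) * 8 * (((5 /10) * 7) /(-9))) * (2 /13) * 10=-224 /39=-5.74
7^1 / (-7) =-1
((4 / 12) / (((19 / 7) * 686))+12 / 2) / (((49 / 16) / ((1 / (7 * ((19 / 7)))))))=268136 / 2600283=0.10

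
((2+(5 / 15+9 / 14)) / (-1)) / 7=-125 / 294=-0.43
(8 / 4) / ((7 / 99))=198 / 7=28.29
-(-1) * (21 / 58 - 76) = -4387 / 58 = -75.64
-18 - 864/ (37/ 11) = -10170/ 37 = -274.86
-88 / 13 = -6.77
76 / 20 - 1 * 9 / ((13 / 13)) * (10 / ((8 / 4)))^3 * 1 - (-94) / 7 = -38772 / 35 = -1107.77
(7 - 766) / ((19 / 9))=-6831 / 19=-359.53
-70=-70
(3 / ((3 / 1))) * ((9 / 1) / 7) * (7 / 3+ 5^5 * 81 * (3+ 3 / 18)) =14428167 / 14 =1030583.36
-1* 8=-8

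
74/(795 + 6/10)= 185/1989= 0.09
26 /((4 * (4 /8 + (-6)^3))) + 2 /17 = 641 /7327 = 0.09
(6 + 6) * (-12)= -144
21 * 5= 105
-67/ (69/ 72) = -1608/ 23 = -69.91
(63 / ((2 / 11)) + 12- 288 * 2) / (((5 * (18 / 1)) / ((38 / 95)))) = -29 / 30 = -0.97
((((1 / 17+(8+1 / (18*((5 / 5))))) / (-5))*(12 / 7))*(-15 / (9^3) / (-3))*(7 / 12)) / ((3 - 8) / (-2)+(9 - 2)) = -2483 / 2119203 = -0.00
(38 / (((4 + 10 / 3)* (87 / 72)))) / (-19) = -72 / 319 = -0.23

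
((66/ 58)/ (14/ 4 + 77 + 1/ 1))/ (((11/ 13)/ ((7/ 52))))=21/ 9454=0.00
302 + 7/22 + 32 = 7355/22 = 334.32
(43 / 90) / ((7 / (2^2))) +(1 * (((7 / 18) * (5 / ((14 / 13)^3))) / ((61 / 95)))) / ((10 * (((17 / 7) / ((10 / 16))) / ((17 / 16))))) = 26705491 / 78704640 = 0.34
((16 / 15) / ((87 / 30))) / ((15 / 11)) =352 / 1305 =0.27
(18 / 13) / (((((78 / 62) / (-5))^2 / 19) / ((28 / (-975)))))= -1022504 / 85683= -11.93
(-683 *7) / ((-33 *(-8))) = -4781 / 264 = -18.11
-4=-4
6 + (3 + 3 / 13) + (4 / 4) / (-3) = 347 / 39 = 8.90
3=3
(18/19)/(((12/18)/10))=14.21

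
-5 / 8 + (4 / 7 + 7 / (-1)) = -395 / 56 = -7.05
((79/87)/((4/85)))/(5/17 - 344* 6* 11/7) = -0.01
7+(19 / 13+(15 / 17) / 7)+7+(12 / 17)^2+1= 449341 / 26299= 17.09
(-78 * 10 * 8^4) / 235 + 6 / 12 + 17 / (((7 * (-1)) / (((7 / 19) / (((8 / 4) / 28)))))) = -24302567 / 1786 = -13607.26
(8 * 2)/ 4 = 4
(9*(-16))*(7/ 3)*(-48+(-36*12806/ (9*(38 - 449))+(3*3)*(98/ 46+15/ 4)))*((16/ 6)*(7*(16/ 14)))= -8778633472/ 9453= -928661.11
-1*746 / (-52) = 373 / 26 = 14.35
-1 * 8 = -8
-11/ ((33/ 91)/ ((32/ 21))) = -46.22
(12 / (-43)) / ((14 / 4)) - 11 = -3335 / 301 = -11.08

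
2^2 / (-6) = -2 / 3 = -0.67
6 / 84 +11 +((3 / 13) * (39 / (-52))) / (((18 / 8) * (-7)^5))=4838017 / 436982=11.07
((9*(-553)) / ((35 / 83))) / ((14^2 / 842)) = -24844473 / 490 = -50703.01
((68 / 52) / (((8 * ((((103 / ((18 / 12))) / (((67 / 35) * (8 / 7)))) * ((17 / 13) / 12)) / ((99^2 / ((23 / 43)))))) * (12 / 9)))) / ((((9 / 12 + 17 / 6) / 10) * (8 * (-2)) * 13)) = -53190027 / 6036212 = -8.81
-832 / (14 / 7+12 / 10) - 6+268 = 2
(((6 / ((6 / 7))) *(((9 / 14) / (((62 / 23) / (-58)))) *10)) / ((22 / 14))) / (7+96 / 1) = -210105 / 35123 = -5.98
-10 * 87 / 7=-870 / 7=-124.29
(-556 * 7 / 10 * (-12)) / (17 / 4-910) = -93408 / 18115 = -5.16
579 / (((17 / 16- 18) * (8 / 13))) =-15054 / 271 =-55.55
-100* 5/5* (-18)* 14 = 25200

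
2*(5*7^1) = 70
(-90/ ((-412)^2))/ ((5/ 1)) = -9/ 84872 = -0.00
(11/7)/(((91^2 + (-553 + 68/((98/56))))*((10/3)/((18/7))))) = 297/1902880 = 0.00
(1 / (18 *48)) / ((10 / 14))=7 / 4320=0.00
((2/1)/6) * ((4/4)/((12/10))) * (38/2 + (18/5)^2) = 799/90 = 8.88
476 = 476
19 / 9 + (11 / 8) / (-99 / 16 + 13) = 2.31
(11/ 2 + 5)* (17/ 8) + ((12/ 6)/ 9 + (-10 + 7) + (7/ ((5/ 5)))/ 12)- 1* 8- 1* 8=4.12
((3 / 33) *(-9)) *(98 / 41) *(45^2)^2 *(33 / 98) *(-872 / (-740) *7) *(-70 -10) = 2703263220000 / 1517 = 1781979709.95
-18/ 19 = -0.95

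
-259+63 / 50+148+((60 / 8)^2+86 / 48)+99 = 28381 / 600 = 47.30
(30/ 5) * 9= 54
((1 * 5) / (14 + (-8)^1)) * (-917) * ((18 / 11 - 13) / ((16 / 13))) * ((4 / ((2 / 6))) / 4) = 7450625 / 352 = 21166.55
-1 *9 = -9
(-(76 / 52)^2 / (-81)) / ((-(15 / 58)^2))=-1214404 / 3080025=-0.39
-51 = -51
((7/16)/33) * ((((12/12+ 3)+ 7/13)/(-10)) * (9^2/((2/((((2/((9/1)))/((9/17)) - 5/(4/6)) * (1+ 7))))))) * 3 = 473711/11440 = 41.41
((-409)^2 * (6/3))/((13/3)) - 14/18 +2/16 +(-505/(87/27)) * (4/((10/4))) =2088872057/27144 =76955.20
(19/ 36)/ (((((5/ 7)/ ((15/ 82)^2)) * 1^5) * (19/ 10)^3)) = 0.00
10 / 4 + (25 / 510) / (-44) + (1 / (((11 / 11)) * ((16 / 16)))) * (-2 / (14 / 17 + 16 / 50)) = 272615 / 363528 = 0.75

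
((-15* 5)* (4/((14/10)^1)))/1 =-1500/7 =-214.29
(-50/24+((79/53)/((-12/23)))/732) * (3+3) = -971717/77592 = -12.52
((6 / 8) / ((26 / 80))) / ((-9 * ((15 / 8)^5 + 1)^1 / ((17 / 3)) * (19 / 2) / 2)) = -22282240 / 1760933889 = -0.01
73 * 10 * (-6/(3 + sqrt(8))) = -751.49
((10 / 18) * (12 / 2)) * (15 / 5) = 10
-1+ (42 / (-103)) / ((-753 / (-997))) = -39811 / 25853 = -1.54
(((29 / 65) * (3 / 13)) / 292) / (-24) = -29 / 1973920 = -0.00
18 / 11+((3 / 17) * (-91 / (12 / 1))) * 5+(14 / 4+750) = 559837 / 748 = 748.45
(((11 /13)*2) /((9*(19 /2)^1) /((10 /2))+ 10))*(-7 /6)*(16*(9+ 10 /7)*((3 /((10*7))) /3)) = -12848 /73983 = -0.17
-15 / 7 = -2.14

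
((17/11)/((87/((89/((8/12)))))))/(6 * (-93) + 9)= -1513/350262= -0.00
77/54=1.43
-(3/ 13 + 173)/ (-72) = 563/ 234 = 2.41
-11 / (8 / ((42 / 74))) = -231 / 296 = -0.78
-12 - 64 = -76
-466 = -466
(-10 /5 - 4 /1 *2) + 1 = -9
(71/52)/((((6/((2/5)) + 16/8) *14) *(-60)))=-71/742560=-0.00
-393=-393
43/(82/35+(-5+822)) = 1505/28677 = 0.05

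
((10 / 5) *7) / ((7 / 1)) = 2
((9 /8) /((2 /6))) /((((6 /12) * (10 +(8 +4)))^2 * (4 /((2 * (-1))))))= -27 /1936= -0.01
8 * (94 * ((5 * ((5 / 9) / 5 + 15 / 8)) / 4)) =33605 / 18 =1866.94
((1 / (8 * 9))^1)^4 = 1 / 26873856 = 0.00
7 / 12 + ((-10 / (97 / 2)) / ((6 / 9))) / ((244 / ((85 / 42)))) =144329 / 248514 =0.58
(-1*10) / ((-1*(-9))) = -10 / 9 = -1.11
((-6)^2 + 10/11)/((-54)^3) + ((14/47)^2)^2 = 32279678389/4226057489412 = 0.01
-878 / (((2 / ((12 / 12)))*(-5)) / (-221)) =-97019 / 5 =-19403.80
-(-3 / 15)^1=1 / 5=0.20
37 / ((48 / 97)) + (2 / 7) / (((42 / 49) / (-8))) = 3461 / 48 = 72.10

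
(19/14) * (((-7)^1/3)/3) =-19/18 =-1.06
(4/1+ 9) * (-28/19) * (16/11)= -5824/209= -27.87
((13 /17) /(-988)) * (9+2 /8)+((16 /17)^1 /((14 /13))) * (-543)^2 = 9321945725 /36176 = 257683.15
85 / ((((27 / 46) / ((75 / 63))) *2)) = 48875 / 567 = 86.20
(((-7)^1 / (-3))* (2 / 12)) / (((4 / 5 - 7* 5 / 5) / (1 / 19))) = -35 / 10602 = -0.00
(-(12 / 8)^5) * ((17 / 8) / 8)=-4131 / 2048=-2.02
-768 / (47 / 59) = -45312 / 47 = -964.09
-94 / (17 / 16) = -1504 / 17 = -88.47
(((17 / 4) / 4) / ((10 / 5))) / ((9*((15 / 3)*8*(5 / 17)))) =289 / 57600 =0.01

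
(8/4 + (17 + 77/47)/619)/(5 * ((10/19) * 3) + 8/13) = 7294157/30576743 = 0.24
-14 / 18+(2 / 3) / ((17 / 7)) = -77 / 153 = -0.50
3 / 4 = 0.75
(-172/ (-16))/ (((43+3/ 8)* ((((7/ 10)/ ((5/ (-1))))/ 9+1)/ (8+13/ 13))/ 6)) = 2089800/ 153721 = 13.59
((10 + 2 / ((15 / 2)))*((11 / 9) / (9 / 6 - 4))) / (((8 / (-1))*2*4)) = 847 / 10800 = 0.08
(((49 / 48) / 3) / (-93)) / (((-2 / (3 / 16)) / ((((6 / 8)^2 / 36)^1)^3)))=49 / 37446746112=0.00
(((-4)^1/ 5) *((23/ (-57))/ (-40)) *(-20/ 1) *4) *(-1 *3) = -184/ 95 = -1.94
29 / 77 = 0.38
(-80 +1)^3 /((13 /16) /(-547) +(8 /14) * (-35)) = 4315077328 /175053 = 24650.12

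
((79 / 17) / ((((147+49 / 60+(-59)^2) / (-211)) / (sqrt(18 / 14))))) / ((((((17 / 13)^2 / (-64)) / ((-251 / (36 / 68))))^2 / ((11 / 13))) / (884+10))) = -619563663838368071680 *sqrt(7) / 22463754117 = -72971390594.41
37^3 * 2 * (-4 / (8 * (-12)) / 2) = 50653 / 24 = 2110.54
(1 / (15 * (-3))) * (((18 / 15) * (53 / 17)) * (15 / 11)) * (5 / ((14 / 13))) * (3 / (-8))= 2067 / 10472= 0.20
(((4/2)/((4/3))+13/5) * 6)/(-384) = -41/640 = -0.06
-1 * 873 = -873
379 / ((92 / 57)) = 21603 / 92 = 234.82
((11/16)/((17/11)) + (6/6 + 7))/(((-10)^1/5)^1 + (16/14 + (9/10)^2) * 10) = 80395/166872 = 0.48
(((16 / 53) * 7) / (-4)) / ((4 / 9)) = -63 / 53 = -1.19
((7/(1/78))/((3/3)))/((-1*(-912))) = 91/152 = 0.60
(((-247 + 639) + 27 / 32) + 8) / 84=12827 / 2688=4.77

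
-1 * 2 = -2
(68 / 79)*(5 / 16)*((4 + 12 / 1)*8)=34.43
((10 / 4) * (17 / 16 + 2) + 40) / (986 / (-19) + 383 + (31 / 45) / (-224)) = 0.14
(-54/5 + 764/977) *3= -146814/4885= -30.05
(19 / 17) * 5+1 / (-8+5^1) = 268 / 51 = 5.25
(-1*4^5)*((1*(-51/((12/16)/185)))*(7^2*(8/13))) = 5049712640/13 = 388439433.85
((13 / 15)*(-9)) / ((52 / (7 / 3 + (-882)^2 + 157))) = -233425 / 2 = -116712.50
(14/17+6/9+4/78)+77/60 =37457/13260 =2.82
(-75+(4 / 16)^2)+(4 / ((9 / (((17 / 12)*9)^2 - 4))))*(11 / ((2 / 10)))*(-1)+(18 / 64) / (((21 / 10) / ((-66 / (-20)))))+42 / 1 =-7879471 / 2016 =-3908.47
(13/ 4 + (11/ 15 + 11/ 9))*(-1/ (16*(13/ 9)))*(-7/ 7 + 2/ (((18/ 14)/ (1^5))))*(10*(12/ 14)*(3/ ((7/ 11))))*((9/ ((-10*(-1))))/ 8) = -92763/ 163072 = -0.57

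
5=5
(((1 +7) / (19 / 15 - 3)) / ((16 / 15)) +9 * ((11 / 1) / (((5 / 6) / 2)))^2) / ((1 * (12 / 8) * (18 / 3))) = 905423 / 1300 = 696.48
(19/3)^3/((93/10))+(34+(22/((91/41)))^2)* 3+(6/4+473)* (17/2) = 370734279619/83174364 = 4457.31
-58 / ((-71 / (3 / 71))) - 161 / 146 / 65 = 839659 / 47839090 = 0.02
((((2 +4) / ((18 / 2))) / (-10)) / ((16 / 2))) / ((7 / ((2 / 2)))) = -1 / 840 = -0.00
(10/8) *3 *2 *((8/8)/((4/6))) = 11.25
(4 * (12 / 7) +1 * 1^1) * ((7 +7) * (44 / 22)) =220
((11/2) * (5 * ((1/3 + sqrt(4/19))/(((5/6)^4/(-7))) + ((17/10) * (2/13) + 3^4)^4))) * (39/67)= 12843325325458848/18399875- 3891888 * sqrt(19)/159125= 698011446.48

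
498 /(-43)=-498 /43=-11.58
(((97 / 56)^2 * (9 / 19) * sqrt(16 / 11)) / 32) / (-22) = -84681 * sqrt(11) / 115354624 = -0.00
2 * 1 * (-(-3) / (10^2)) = 3 / 50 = 0.06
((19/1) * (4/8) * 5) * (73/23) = 6935/46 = 150.76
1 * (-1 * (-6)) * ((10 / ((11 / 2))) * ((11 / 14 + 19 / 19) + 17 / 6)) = 3880 / 77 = 50.39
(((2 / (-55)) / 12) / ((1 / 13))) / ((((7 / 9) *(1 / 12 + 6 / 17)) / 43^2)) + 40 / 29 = -211933738 / 993685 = -213.28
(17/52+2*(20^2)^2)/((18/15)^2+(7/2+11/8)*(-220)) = -416000425/1392378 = -298.77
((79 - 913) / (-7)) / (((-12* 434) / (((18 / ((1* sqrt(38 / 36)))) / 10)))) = -3753* sqrt(38) / 577220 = -0.04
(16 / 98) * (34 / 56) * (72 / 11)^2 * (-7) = -29.73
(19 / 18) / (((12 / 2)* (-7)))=-19 / 756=-0.03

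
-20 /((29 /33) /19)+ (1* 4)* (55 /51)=-633160 /1479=-428.10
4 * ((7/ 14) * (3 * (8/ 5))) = 48/ 5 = 9.60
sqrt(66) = 8.12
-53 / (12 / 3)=-53 / 4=-13.25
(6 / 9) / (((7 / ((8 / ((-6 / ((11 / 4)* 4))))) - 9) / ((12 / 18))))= -176 / 3753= -0.05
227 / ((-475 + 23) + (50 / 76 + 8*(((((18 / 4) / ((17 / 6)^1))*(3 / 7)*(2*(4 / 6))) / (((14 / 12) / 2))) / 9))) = -7185458 / 14243007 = -0.50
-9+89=80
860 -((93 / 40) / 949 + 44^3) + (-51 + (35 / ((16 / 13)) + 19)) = -6402148731 / 75920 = -84327.56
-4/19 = -0.21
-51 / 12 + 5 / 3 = -31 / 12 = -2.58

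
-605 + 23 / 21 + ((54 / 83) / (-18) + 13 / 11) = -11556700 / 19173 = -602.76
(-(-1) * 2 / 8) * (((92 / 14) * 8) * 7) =92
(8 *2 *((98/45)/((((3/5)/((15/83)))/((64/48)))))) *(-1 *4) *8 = -1003520/2241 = -447.80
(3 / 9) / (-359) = -1 / 1077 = -0.00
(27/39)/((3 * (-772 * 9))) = -1/30108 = -0.00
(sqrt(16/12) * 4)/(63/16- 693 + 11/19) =-2432 * sqrt(3)/627897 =-0.01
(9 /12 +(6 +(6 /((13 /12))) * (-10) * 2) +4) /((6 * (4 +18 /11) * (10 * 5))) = -57211 /967200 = -0.06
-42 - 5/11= -467/11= -42.45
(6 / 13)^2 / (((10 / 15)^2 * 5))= 81 / 845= 0.10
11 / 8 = 1.38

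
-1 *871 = -871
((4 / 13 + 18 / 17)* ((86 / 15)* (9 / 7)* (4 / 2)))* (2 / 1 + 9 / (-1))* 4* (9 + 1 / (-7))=-38646336 / 7735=-4996.29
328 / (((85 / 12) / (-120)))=-94464 / 17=-5556.71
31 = 31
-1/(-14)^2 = -1/196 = -0.01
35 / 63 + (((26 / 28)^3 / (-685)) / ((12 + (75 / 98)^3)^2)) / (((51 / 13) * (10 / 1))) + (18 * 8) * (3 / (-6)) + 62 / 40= -6703558414204404890947 / 95909745746560646700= -69.89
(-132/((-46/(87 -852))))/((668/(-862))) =10880595/3841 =2832.75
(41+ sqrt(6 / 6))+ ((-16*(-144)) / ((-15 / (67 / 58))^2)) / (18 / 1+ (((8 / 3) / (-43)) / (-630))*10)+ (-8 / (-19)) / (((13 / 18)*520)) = 211160529305736 / 4938247232425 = 42.76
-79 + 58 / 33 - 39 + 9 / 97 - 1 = -374996 / 3201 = -117.15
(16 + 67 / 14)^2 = 84681 / 196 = 432.05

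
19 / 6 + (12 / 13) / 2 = 283 / 78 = 3.63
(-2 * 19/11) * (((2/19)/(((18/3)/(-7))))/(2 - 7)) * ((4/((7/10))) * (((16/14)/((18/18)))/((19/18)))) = -768/1463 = -0.52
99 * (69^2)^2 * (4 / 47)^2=35904719664 / 2209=16253834.16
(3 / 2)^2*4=9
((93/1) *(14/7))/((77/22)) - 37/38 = 13877/266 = 52.17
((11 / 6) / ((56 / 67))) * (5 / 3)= 3685 / 1008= 3.66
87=87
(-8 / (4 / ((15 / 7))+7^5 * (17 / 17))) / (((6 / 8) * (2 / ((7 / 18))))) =-40 / 324171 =-0.00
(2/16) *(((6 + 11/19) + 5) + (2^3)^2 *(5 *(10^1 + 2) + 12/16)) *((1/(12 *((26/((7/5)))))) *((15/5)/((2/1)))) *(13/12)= 129661/36480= 3.55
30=30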